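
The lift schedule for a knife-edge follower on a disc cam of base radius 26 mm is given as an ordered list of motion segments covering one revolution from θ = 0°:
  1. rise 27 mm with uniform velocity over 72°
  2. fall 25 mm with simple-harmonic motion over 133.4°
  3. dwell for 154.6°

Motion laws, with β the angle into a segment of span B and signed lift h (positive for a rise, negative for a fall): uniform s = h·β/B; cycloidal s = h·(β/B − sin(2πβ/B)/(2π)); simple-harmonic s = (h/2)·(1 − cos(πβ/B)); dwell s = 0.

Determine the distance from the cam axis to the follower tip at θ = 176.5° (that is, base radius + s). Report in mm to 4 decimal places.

seg 1 [0°–72°] uniform, h=27: full span → s += 27 → s = 27.0000
seg 2 [72°–205.4°] simple-harmonic, h=-25: θ=176.5° here. β=104.5, B=133.4. -25/2·(1 − cos(π·0.7834)) = -22.2149 → s = 4.7851
radial distance = base radius + s = 26 + 4.7851 = 30.7851

30.7851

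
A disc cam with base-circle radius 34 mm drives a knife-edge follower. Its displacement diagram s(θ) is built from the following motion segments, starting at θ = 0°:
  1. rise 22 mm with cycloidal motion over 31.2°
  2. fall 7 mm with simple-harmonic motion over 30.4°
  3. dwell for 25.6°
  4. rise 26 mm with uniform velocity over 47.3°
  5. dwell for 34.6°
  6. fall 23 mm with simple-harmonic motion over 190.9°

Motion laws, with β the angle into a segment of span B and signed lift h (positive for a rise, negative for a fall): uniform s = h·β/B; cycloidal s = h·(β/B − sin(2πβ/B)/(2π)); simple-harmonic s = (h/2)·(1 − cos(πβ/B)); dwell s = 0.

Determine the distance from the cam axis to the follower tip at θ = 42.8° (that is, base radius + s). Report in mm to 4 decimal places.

seg 1 [0°–31.2°] cycloidal, h=22: full span → s += 22 → s = 22.0000
seg 2 [31.2°–61.6°] simple-harmonic, h=-7: θ=42.8° here. β=11.6, B=30.4. -7/2·(1 − cos(π·0.3816)) = -2.2277 → s = 19.7723
radial distance = base radius + s = 34 + 19.7723 = 53.7723

53.7723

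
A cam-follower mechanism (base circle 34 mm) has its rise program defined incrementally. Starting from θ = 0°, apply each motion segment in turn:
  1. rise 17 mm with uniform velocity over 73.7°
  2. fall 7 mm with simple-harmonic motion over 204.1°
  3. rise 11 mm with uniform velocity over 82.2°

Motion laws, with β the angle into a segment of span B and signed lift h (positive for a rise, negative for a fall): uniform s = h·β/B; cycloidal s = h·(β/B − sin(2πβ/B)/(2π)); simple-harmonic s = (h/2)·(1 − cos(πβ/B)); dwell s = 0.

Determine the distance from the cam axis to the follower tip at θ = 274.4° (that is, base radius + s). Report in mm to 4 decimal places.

seg 1 [0°–73.7°] uniform, h=17: full span → s += 17 → s = 17.0000
seg 2 [73.7°–277.8°] simple-harmonic, h=-7: θ=274.4° here. β=200.7, B=204.1. -7/2·(1 − cos(π·0.9833)) = -6.9952 → s = 10.0048
radial distance = base radius + s = 34 + 10.0048 = 44.0048

44.0048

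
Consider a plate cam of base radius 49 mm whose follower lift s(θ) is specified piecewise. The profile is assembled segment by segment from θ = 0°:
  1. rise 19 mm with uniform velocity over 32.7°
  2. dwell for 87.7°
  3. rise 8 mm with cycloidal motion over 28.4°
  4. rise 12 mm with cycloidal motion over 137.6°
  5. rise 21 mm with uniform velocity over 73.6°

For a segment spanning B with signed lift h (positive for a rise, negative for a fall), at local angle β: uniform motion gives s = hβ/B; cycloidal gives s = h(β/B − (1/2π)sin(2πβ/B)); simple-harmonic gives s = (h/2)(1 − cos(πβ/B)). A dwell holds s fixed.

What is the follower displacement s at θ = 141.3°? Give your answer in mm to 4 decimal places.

seg 1 [0°–32.7°] uniform, h=19: full span → s += 19 → s = 19.0000
seg 2 [32.7°–120.4°] dwell: s stays 19.0000
seg 3 [120.4°–148.8°] cycloidal, h=8: θ=141.3° here. β=20.9, B=28.4. 8·(0.7359 − sin(2π·0.7359)/(2π)) = 7.1556 → s = 26.1556

26.1556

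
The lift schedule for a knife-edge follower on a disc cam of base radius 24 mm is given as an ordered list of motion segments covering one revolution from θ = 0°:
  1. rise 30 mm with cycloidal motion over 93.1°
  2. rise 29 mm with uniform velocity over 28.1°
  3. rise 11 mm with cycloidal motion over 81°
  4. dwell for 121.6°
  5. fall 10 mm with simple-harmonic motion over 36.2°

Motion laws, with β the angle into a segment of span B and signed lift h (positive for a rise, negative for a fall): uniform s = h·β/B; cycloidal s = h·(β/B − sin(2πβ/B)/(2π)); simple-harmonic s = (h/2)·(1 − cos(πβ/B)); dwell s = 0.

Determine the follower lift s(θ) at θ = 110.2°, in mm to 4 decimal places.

seg 1 [0°–93.1°] cycloidal, h=30: full span → s += 30 → s = 30.0000
seg 2 [93.1°–121.2°] uniform, h=29: θ=110.2° here. β=17.1, B=28.1. 29·17.1/28.1 = 17.6477 → s = 47.6477

47.6477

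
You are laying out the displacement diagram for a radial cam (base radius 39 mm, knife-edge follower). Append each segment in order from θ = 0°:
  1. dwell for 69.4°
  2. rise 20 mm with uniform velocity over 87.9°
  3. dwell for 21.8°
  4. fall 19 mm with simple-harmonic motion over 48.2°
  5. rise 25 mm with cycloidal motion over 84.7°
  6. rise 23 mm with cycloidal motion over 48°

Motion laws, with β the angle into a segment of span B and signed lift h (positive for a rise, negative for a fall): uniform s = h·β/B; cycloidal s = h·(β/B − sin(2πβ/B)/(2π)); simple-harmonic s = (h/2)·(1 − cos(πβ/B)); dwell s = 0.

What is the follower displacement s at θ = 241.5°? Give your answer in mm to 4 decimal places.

seg 1 [0°–69.4°] dwell: s stays 0.0000
seg 2 [69.4°–157.3°] uniform, h=20: full span → s += 20 → s = 20.0000
seg 3 [157.3°–179.1°] dwell: s stays 20.0000
seg 4 [179.1°–227.3°] simple-harmonic, h=-19: full span → s += -19 → s = 1.0000
seg 5 [227.3°–312°] cycloidal, h=25: θ=241.5° here. β=14.2, B=84.7. 25·(0.1677 − sin(2π·0.1677)/(2π)) = 0.7332 → s = 1.7332

1.7332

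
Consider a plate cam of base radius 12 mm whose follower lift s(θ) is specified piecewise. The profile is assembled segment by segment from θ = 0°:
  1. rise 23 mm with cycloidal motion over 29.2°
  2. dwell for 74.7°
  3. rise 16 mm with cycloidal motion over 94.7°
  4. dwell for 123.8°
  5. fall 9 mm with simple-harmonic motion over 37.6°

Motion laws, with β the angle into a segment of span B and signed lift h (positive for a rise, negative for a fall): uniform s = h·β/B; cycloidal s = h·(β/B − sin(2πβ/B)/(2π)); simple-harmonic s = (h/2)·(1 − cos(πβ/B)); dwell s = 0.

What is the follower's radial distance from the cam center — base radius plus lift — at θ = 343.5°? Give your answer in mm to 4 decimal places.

seg 1 [0°–29.2°] cycloidal, h=23: full span → s += 23 → s = 23.0000
seg 2 [29.2°–103.9°] dwell: s stays 23.0000
seg 3 [103.9°–198.6°] cycloidal, h=16: full span → s += 16 → s = 39.0000
seg 4 [198.6°–322.4°] dwell: s stays 39.0000
seg 5 [322.4°–360°] simple-harmonic, h=-9: θ=343.5° here. β=21.1, B=37.6. -9/2·(1 − cos(π·0.5612)) = -5.3595 → s = 33.6405
radial distance = base radius + s = 12 + 33.6405 = 45.6405

45.6405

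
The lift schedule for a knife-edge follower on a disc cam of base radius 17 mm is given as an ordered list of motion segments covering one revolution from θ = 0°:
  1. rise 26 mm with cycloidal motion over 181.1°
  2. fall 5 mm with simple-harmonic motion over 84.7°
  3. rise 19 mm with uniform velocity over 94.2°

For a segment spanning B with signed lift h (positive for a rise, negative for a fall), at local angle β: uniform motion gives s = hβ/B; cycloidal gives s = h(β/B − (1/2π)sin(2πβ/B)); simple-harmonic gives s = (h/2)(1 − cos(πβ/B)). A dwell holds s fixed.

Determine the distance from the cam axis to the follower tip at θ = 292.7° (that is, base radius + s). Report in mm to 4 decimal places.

seg 1 [0°–181.1°] cycloidal, h=26: full span → s += 26 → s = 26.0000
seg 2 [181.1°–265.8°] simple-harmonic, h=-5: full span → s += -5 → s = 21.0000
seg 3 [265.8°–360°] uniform, h=19: θ=292.7° here. β=26.9, B=94.2. 19·26.9/94.2 = 5.4257 → s = 26.4257
radial distance = base radius + s = 17 + 26.4257 = 43.4257

43.4257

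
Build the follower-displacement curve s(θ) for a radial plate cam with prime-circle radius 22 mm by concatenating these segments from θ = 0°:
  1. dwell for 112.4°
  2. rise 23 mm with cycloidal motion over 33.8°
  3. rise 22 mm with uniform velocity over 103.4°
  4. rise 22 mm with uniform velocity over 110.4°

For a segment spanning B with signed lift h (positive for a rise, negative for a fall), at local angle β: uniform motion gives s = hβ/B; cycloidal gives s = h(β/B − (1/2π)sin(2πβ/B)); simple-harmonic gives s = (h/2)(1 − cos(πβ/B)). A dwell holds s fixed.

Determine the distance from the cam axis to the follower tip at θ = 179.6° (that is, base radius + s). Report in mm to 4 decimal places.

seg 1 [0°–112.4°] dwell: s stays 0.0000
seg 2 [112.4°–146.2°] cycloidal, h=23: full span → s += 23 → s = 23.0000
seg 3 [146.2°–249.6°] uniform, h=22: θ=179.6° here. β=33.4, B=103.4. 22·33.4/103.4 = 7.1064 → s = 30.1064
radial distance = base radius + s = 22 + 30.1064 = 52.1064

52.1064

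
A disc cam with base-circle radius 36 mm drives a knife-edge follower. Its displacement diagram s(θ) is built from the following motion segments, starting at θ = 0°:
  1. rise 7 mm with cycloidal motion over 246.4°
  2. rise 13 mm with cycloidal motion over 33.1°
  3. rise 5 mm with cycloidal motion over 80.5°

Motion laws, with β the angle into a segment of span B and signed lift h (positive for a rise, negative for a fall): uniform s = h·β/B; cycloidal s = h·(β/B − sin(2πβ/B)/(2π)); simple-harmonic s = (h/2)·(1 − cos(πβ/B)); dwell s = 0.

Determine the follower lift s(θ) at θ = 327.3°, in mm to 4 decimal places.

seg 1 [0°–246.4°] cycloidal, h=7: full span → s += 7 → s = 7.0000
seg 2 [246.4°–279.5°] cycloidal, h=13: full span → s += 13 → s = 20.0000
seg 3 [279.5°–360°] cycloidal, h=5: θ=327.3° here. β=47.8, B=80.5. 5·(0.5938 − sin(2π·0.5938)/(2π)) = 3.4112 → s = 23.4112

23.4112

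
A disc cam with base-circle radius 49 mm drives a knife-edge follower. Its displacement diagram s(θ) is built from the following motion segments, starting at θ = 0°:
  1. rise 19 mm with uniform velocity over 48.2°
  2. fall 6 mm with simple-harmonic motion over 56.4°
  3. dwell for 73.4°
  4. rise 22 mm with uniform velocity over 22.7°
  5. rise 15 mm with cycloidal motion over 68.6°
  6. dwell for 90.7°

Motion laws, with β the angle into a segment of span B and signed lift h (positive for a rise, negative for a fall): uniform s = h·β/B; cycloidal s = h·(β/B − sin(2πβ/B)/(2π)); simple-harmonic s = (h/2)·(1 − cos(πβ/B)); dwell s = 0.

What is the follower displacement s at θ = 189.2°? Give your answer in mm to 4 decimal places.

seg 1 [0°–48.2°] uniform, h=19: full span → s += 19 → s = 19.0000
seg 2 [48.2°–104.6°] simple-harmonic, h=-6: full span → s += -6 → s = 13.0000
seg 3 [104.6°–178°] dwell: s stays 13.0000
seg 4 [178°–200.7°] uniform, h=22: θ=189.2° here. β=11.2, B=22.7. 22·11.2/22.7 = 10.8546 → s = 23.8546

23.8546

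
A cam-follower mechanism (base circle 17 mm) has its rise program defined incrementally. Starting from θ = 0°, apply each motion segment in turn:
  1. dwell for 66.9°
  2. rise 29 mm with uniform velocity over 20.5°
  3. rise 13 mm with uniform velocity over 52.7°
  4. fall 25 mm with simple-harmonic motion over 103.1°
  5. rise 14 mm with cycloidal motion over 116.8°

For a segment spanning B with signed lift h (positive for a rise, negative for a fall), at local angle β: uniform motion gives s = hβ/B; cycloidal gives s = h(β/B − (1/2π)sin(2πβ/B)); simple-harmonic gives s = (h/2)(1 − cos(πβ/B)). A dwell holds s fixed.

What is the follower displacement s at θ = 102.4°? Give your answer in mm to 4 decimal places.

seg 1 [0°–66.9°] dwell: s stays 0.0000
seg 2 [66.9°–87.4°] uniform, h=29: full span → s += 29 → s = 29.0000
seg 3 [87.4°–140.1°] uniform, h=13: θ=102.4° here. β=15, B=52.7. 13·15/52.7 = 3.7002 → s = 32.7002

32.7002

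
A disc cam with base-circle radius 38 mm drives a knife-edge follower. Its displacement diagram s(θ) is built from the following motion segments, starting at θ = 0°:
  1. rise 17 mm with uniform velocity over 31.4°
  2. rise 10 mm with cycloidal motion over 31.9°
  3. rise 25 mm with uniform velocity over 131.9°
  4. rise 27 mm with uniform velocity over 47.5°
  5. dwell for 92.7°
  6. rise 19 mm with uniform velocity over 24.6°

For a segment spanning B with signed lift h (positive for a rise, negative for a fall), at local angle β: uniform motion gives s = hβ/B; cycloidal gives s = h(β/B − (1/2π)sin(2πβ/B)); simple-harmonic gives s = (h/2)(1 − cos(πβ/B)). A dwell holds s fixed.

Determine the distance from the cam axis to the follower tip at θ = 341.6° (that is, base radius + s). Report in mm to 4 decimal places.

seg 1 [0°–31.4°] uniform, h=17: full span → s += 17 → s = 17.0000
seg 2 [31.4°–63.3°] cycloidal, h=10: full span → s += 10 → s = 27.0000
seg 3 [63.3°–195.2°] uniform, h=25: full span → s += 25 → s = 52.0000
seg 4 [195.2°–242.7°] uniform, h=27: full span → s += 27 → s = 79.0000
seg 5 [242.7°–335.4°] dwell: s stays 79.0000
seg 6 [335.4°–360°] uniform, h=19: θ=341.6° here. β=6.2, B=24.6. 19·6.2/24.6 = 4.7886 → s = 83.7886
radial distance = base radius + s = 38 + 83.7886 = 121.7886

121.7886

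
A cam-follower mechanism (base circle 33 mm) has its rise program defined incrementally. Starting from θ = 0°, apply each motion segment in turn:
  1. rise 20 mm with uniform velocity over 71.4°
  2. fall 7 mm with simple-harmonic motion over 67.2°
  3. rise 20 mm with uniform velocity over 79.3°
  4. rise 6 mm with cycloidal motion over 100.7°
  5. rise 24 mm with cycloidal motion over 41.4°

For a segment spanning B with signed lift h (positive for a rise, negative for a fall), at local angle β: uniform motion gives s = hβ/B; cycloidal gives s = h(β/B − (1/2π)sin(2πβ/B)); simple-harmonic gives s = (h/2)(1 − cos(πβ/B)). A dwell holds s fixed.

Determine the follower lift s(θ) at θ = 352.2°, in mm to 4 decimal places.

seg 1 [0°–71.4°] uniform, h=20: full span → s += 20 → s = 20.0000
seg 2 [71.4°–138.6°] simple-harmonic, h=-7: full span → s += -7 → s = 13.0000
seg 3 [138.6°–217.9°] uniform, h=20: full span → s += 20 → s = 33.0000
seg 4 [217.9°–318.6°] cycloidal, h=6: full span → s += 6 → s = 39.0000
seg 5 [318.6°–360°] cycloidal, h=24: θ=352.2° here. β=33.6, B=41.4. 24·(0.8116 − sin(2π·0.8116)/(2π)) = 23.0155 → s = 62.0155

62.0155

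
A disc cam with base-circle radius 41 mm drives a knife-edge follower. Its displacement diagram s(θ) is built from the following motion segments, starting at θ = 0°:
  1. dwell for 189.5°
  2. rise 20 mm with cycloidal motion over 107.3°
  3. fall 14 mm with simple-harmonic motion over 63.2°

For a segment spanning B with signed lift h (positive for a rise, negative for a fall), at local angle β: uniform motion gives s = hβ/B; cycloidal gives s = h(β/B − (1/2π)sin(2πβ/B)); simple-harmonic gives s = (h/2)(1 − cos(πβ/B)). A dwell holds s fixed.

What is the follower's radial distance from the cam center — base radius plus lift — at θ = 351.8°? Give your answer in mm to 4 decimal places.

seg 1 [0°–189.5°] dwell: s stays 0.0000
seg 2 [189.5°–296.8°] cycloidal, h=20: full span → s += 20 → s = 20.0000
seg 3 [296.8°–360°] simple-harmonic, h=-14: θ=351.8° here. β=55, B=63.2. -14/2·(1 − cos(π·0.8703)) = -13.4265 → s = 6.5735
radial distance = base radius + s = 41 + 6.5735 = 47.5735

47.5735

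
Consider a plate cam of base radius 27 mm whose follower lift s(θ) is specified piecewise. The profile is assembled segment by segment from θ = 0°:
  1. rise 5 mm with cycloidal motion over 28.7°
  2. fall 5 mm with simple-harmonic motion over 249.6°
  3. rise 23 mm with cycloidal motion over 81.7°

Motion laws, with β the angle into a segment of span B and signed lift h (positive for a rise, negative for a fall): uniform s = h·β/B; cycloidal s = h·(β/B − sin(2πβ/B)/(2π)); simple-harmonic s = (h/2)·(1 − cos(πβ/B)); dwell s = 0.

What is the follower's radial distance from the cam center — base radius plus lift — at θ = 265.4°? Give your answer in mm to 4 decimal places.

seg 1 [0°–28.7°] cycloidal, h=5: full span → s += 5 → s = 5.0000
seg 2 [28.7°–278.3°] simple-harmonic, h=-5: θ=265.4° here. β=236.7, B=249.6. -5/2·(1 − cos(π·0.9483)) = -4.9671 → s = 0.0329
radial distance = base radius + s = 27 + 0.0329 = 27.0329

27.0329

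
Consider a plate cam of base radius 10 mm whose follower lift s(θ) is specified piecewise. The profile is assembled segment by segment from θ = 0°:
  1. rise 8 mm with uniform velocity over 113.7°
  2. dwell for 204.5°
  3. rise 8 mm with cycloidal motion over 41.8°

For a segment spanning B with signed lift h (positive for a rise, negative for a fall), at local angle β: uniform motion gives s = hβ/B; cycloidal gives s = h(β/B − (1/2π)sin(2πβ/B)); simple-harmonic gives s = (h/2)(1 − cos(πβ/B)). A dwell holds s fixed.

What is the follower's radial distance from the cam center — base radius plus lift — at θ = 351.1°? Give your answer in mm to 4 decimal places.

seg 1 [0°–113.7°] uniform, h=8: full span → s += 8 → s = 8.0000
seg 2 [113.7°–318.2°] dwell: s stays 8.0000
seg 3 [318.2°–360°] cycloidal, h=8: θ=351.1° here. β=32.9, B=41.8. 8·(0.7871 − sin(2π·0.7871)/(2π)) = 7.5355 → s = 15.5355
radial distance = base radius + s = 10 + 15.5355 = 25.5355

25.5355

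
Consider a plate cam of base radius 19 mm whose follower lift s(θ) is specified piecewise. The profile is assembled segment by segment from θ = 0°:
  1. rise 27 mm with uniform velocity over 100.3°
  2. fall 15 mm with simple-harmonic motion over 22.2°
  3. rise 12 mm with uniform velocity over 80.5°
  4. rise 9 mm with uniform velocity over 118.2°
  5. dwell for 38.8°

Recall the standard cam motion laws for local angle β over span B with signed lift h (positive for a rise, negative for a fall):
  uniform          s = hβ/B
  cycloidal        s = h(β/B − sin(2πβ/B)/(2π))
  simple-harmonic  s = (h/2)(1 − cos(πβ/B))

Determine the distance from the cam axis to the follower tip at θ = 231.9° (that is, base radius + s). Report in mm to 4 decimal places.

seg 1 [0°–100.3°] uniform, h=27: full span → s += 27 → s = 27.0000
seg 2 [100.3°–122.5°] simple-harmonic, h=-15: full span → s += -15 → s = 12.0000
seg 3 [122.5°–203°] uniform, h=12: full span → s += 12 → s = 24.0000
seg 4 [203°–321.2°] uniform, h=9: θ=231.9° here. β=28.9, B=118.2. 9·28.9/118.2 = 2.2005 → s = 26.2005
radial distance = base radius + s = 19 + 26.2005 = 45.2005

45.2005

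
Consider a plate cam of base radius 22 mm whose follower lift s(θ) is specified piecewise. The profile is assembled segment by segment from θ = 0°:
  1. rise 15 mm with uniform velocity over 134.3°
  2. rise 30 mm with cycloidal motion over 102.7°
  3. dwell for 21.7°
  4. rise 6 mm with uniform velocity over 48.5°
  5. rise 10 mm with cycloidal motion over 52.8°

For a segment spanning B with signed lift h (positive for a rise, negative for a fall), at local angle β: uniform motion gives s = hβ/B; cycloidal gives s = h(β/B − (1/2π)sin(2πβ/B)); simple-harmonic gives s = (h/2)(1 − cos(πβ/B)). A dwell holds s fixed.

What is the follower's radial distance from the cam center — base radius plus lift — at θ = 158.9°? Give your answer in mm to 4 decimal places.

seg 1 [0°–134.3°] uniform, h=15: full span → s += 15 → s = 15.0000
seg 2 [134.3°–237°] cycloidal, h=30: θ=158.9° here. β=24.6, B=102.7. 30·(0.2395 − sin(2π·0.2395)/(2π)) = 2.4217 → s = 17.4217
radial distance = base radius + s = 22 + 17.4217 = 39.4217

39.4217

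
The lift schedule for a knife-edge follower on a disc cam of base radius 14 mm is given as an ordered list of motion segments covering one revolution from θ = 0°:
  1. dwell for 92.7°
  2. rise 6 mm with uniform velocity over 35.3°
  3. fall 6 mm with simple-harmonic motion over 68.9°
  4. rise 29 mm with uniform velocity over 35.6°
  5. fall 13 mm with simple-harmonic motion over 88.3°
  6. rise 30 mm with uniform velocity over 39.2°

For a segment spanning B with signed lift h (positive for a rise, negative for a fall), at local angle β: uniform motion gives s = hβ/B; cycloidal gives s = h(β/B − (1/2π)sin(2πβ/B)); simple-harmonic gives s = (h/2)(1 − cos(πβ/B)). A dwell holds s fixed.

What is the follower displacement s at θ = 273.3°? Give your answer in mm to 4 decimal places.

seg 1 [0°–92.7°] dwell: s stays 0.0000
seg 2 [92.7°–128°] uniform, h=6: full span → s += 6 → s = 6.0000
seg 3 [128°–196.9°] simple-harmonic, h=-6: full span → s += -6 → s = 0.0000
seg 4 [196.9°–232.5°] uniform, h=29: full span → s += 29 → s = 29.0000
seg 5 [232.5°–320.8°] simple-harmonic, h=-13: θ=273.3° here. β=40.8, B=88.3. -13/2·(1 − cos(π·0.4621)) = -5.7271 → s = 23.2729

23.2729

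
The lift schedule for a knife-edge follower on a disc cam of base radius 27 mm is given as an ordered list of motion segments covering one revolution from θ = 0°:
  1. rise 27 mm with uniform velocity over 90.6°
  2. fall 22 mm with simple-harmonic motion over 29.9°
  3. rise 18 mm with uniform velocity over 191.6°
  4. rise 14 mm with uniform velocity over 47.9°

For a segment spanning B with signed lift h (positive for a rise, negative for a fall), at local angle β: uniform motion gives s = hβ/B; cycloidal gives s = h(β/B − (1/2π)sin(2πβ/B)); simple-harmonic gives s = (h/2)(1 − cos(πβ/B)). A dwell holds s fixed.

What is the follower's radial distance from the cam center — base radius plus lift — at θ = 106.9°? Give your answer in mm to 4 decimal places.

seg 1 [0°–90.6°] uniform, h=27: full span → s += 27 → s = 27.0000
seg 2 [90.6°–120.5°] simple-harmonic, h=-22: θ=106.9° here. β=16.3, B=29.9. -22/2·(1 − cos(π·0.5452)) = -12.5551 → s = 14.4449
radial distance = base radius + s = 27 + 14.4449 = 41.4449

41.4449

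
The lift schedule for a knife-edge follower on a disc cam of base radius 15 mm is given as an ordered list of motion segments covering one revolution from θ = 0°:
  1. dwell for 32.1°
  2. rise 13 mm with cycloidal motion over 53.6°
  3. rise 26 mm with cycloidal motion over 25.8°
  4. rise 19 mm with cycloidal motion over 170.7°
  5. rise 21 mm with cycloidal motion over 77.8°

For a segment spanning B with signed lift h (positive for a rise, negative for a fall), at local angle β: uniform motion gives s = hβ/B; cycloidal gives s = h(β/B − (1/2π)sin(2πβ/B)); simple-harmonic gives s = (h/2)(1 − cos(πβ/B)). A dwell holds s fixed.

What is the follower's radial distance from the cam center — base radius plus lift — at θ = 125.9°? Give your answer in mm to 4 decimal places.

seg 1 [0°–32.1°] dwell: s stays 0.0000
seg 2 [32.1°–85.7°] cycloidal, h=13: full span → s += 13 → s = 13.0000
seg 3 [85.7°–111.5°] cycloidal, h=26: full span → s += 26 → s = 39.0000
seg 4 [111.5°–282.2°] cycloidal, h=19: θ=125.9° here. β=14.4, B=170.7. 19·(0.0844 − sin(2π·0.0844)/(2π)) = 0.0740 → s = 39.0740
radial distance = base radius + s = 15 + 39.0740 = 54.0740

54.0740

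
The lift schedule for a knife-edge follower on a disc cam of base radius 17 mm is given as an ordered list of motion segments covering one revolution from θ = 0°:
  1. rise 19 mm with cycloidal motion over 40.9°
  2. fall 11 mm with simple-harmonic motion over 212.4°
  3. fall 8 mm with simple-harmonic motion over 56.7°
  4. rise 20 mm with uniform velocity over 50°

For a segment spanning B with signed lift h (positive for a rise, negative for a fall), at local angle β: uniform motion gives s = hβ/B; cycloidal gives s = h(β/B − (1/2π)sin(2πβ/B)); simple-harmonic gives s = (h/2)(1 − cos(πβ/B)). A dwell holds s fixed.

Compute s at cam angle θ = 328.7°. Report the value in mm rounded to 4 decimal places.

seg 1 [0°–40.9°] cycloidal, h=19: full span → s += 19 → s = 19.0000
seg 2 [40.9°–253.3°] simple-harmonic, h=-11: full span → s += -11 → s = 8.0000
seg 3 [253.3°–310°] simple-harmonic, h=-8: full span → s += -8 → s = 0.0000
seg 4 [310°–360°] uniform, h=20: θ=328.7° here. β=18.7, B=50. 20·18.7/50 = 7.4800 → s = 7.4800

7.4800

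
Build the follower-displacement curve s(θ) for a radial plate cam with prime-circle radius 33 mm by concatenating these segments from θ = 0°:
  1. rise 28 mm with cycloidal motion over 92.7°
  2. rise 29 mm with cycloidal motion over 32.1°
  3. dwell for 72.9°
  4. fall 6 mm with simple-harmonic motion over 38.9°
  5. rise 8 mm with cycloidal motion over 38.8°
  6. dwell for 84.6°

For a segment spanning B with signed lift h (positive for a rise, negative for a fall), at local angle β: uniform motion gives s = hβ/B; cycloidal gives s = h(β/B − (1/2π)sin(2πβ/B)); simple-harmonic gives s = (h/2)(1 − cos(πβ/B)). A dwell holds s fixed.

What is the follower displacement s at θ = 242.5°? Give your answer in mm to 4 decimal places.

seg 1 [0°–92.7°] cycloidal, h=28: full span → s += 28 → s = 28.0000
seg 2 [92.7°–124.8°] cycloidal, h=29: full span → s += 29 → s = 57.0000
seg 3 [124.8°–197.7°] dwell: s stays 57.0000
seg 4 [197.7°–236.6°] simple-harmonic, h=-6: full span → s += -6 → s = 51.0000
seg 5 [236.6°–275.4°] cycloidal, h=8: θ=242.5° here. β=5.9, B=38.8. 8·(0.1521 − sin(2π·0.1521)/(2π)) = 0.1768 → s = 51.1768

51.1768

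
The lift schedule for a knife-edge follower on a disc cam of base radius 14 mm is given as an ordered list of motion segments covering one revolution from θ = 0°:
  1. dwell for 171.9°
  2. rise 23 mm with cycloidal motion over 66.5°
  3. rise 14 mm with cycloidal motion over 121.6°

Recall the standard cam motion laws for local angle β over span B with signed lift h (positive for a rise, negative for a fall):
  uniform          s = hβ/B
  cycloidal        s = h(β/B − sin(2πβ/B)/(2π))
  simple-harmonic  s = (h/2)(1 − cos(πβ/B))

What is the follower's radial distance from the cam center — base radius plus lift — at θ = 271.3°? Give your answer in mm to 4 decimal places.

seg 1 [0°–171.9°] dwell: s stays 0.0000
seg 2 [171.9°–238.4°] cycloidal, h=23: full span → s += 23 → s = 23.0000
seg 3 [238.4°–360°] cycloidal, h=14: θ=271.3° here. β=32.9, B=121.6. 14·(0.2706 − sin(2π·0.2706)/(2π)) = 1.5782 → s = 24.5782
radial distance = base radius + s = 14 + 24.5782 = 38.5782

38.5782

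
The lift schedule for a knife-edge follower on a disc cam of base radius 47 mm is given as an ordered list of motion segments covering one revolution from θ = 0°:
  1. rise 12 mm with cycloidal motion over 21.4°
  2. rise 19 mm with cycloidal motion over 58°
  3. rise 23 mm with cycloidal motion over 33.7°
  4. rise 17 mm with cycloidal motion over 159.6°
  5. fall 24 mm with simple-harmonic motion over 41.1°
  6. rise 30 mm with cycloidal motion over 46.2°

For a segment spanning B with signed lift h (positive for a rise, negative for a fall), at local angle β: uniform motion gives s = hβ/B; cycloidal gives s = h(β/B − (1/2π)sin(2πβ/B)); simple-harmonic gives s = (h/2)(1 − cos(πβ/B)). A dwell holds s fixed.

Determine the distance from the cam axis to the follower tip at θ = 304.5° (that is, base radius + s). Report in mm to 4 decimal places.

seg 1 [0°–21.4°] cycloidal, h=12: full span → s += 12 → s = 12.0000
seg 2 [21.4°–79.4°] cycloidal, h=19: full span → s += 19 → s = 31.0000
seg 3 [79.4°–113.1°] cycloidal, h=23: full span → s += 23 → s = 54.0000
seg 4 [113.1°–272.7°] cycloidal, h=17: full span → s += 17 → s = 71.0000
seg 5 [272.7°–313.8°] simple-harmonic, h=-24: θ=304.5° here. β=31.8, B=41.1. -24/2·(1 − cos(π·0.7737)) = -21.0935 → s = 49.9065
radial distance = base radius + s = 47 + 49.9065 = 96.9065

96.9065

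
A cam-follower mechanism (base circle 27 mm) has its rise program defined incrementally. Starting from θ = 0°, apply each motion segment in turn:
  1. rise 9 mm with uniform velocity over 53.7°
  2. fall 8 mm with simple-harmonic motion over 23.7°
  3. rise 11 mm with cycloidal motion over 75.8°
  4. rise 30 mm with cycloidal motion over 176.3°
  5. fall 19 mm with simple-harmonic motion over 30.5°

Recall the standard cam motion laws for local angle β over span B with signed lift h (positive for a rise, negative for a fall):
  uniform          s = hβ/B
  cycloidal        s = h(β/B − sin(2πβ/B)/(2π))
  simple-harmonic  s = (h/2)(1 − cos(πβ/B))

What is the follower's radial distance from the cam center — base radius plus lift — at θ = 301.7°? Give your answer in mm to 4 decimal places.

seg 1 [0°–53.7°] uniform, h=9: full span → s += 9 → s = 9.0000
seg 2 [53.7°–77.4°] simple-harmonic, h=-8: full span → s += -8 → s = 1.0000
seg 3 [77.4°–153.2°] cycloidal, h=11: full span → s += 11 → s = 12.0000
seg 4 [153.2°–329.5°] cycloidal, h=30: θ=301.7° here. β=148.5, B=176.3. 30·(0.8423 − sin(2π·0.8423)/(2π)) = 29.2632 → s = 41.2632
radial distance = base radius + s = 27 + 41.2632 = 68.2632

68.2632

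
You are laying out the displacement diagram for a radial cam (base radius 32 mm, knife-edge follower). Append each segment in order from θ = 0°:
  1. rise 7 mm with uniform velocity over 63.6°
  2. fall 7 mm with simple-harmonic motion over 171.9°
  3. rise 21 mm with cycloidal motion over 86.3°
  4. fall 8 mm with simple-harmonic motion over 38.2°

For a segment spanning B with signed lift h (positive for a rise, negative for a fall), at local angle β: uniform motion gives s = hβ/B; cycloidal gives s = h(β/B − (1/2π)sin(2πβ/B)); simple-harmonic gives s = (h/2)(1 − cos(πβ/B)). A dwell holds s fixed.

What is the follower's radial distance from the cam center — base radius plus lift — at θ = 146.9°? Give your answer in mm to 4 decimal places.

seg 1 [0°–63.6°] uniform, h=7: full span → s += 7 → s = 7.0000
seg 2 [63.6°–235.5°] simple-harmonic, h=-7: θ=146.9° here. β=83.3, B=171.9. -7/2·(1 − cos(π·0.4846)) = -3.3306 → s = 3.6694
radial distance = base radius + s = 32 + 3.6694 = 35.6694

35.6694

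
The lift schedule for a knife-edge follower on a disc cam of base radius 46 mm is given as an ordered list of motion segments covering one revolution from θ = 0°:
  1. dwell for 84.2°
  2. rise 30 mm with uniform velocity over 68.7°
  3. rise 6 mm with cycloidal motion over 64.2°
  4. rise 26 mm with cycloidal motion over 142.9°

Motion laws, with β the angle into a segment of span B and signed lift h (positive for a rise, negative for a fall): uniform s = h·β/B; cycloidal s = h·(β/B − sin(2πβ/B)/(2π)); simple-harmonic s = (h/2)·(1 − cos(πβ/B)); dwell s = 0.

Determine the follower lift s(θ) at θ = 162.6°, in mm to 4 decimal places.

seg 1 [0°–84.2°] dwell: s stays 0.0000
seg 2 [84.2°–152.9°] uniform, h=30: full span → s += 30 → s = 30.0000
seg 3 [152.9°–217.1°] cycloidal, h=6: θ=162.6° here. β=9.7, B=64.2. 6·(0.1511 − sin(2π·0.1511)/(2π)) = 0.1302 → s = 30.1302

30.1302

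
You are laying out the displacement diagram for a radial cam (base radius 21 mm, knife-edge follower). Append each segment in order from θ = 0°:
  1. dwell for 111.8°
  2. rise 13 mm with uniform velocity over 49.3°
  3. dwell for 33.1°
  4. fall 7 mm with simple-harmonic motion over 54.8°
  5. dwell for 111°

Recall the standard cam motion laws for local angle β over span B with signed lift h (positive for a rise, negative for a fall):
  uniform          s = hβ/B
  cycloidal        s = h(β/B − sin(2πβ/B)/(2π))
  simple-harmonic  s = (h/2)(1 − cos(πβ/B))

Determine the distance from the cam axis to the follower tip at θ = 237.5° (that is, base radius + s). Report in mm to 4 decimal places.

seg 1 [0°–111.8°] dwell: s stays 0.0000
seg 2 [111.8°–161.1°] uniform, h=13: full span → s += 13 → s = 13.0000
seg 3 [161.1°–194.2°] dwell: s stays 13.0000
seg 4 [194.2°–249°] simple-harmonic, h=-7: θ=237.5° here. β=43.3, B=54.8. -7/2·(1 − cos(π·0.7901)) = -6.2665 → s = 6.7335
radial distance = base radius + s = 21 + 6.7335 = 27.7335

27.7335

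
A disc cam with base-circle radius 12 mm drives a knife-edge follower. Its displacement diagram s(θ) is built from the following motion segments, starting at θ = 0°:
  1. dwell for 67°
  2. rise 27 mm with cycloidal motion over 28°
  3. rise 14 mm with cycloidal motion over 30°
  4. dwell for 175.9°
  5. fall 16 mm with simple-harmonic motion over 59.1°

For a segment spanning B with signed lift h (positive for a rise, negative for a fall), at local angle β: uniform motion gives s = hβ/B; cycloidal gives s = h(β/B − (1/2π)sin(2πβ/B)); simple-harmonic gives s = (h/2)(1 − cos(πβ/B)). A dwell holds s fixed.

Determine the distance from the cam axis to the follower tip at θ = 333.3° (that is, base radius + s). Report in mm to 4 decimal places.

seg 1 [0°–67°] dwell: s stays 0.0000
seg 2 [67°–95°] cycloidal, h=27: full span → s += 27 → s = 27.0000
seg 3 [95°–125°] cycloidal, h=14: full span → s += 14 → s = 41.0000
seg 4 [125°–300.9°] dwell: s stays 41.0000
seg 5 [300.9°–360°] simple-harmonic, h=-16: θ=333.3° here. β=32.4, B=59.1. -16/2·(1 − cos(π·0.5482)) = -9.2074 → s = 31.7926
radial distance = base radius + s = 12 + 31.7926 = 43.7926

43.7926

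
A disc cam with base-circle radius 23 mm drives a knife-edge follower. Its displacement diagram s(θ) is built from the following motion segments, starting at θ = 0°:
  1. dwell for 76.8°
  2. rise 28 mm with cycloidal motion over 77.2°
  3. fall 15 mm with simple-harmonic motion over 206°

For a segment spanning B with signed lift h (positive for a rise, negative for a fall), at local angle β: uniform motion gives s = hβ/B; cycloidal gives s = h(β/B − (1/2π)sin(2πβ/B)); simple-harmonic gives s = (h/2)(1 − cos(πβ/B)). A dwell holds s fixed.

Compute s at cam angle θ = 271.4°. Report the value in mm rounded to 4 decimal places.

seg 1 [0°–76.8°] dwell: s stays 0.0000
seg 2 [76.8°–154°] cycloidal, h=28: full span → s += 28 → s = 28.0000
seg 3 [154°–360°] simple-harmonic, h=-15: θ=271.4° here. β=117.4, B=206. -15/2·(1 − cos(π·0.5699)) = -9.1338 → s = 18.8662

18.8662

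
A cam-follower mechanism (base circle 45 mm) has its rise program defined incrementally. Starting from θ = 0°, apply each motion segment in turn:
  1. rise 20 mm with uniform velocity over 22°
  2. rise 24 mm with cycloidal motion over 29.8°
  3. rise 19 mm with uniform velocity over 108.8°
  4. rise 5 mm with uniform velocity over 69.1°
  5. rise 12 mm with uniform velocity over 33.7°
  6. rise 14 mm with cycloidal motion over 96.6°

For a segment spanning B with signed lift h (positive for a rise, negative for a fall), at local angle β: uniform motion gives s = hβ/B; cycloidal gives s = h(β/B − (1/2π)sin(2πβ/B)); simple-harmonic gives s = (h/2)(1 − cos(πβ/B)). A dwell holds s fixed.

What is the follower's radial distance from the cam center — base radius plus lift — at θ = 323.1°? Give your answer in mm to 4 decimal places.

seg 1 [0°–22°] uniform, h=20: full span → s += 20 → s = 20.0000
seg 2 [22°–51.8°] cycloidal, h=24: full span → s += 24 → s = 44.0000
seg 3 [51.8°–160.6°] uniform, h=19: full span → s += 19 → s = 63.0000
seg 4 [160.6°–229.7°] uniform, h=5: full span → s += 5 → s = 68.0000
seg 5 [229.7°–263.4°] uniform, h=12: full span → s += 12 → s = 80.0000
seg 6 [263.4°–360°] cycloidal, h=14: θ=323.1° here. β=59.7, B=96.6. 14·(0.6180 − sin(2π·0.6180)/(2π)) = 10.1571 → s = 90.1571
radial distance = base radius + s = 45 + 90.1571 = 135.1571

135.1571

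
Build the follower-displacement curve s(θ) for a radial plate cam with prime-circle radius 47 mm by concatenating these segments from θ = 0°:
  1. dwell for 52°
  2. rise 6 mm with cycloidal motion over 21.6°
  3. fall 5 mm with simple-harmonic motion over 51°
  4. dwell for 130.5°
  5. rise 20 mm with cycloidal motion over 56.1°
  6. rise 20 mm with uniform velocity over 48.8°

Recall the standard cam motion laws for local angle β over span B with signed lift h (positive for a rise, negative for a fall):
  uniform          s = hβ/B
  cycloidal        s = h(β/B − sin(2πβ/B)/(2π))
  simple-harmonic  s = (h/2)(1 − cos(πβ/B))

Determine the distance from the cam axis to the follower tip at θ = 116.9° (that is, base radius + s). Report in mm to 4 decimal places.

seg 1 [0°–52°] dwell: s stays 0.0000
seg 2 [52°–73.6°] cycloidal, h=6: full span → s += 6 → s = 6.0000
seg 3 [73.6°–124.6°] simple-harmonic, h=-5: θ=116.9° here. β=43.3, B=51. -5/2·(1 − cos(π·0.8490)) = -4.7240 → s = 1.2760
radial distance = base radius + s = 47 + 1.2760 = 48.2760

48.2760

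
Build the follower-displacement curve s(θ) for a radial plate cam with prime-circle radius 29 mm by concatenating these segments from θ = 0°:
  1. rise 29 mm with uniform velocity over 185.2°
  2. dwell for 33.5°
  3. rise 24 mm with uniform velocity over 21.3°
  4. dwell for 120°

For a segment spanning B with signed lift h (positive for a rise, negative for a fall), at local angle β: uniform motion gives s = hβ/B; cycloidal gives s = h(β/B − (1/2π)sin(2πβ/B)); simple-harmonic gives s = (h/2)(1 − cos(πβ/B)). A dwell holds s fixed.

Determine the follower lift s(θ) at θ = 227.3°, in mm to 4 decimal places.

seg 1 [0°–185.2°] uniform, h=29: full span → s += 29 → s = 29.0000
seg 2 [185.2°–218.7°] dwell: s stays 29.0000
seg 3 [218.7°–240°] uniform, h=24: θ=227.3° here. β=8.6, B=21.3. 24·8.6/21.3 = 9.6901 → s = 38.6901

38.6901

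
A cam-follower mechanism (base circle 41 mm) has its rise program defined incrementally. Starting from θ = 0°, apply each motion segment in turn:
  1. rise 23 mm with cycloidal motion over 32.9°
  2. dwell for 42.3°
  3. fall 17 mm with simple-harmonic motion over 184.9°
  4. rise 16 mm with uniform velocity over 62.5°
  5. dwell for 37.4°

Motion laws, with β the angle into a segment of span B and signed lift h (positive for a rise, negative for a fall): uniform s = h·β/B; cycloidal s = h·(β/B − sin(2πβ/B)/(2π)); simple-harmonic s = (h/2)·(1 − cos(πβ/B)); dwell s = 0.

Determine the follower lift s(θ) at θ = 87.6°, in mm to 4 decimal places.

seg 1 [0°–32.9°] cycloidal, h=23: full span → s += 23 → s = 23.0000
seg 2 [32.9°–75.2°] dwell: s stays 23.0000
seg 3 [75.2°–260.1°] simple-harmonic, h=-17: θ=87.6° here. β=12.4, B=184.9. -17/2·(1 − cos(π·0.0671)) = -0.1880 → s = 22.8120

22.8120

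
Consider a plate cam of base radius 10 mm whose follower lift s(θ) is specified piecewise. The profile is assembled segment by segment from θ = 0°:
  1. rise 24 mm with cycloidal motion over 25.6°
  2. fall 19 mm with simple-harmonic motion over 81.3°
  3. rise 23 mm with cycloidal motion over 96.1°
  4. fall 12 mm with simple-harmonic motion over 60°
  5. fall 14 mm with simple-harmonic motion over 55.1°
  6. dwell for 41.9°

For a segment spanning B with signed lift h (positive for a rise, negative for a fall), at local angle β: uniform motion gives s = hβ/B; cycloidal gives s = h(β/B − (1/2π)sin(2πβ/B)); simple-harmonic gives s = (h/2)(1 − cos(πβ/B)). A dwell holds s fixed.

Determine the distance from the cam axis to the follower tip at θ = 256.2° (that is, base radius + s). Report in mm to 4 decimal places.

seg 1 [0°–25.6°] cycloidal, h=24: full span → s += 24 → s = 24.0000
seg 2 [25.6°–106.9°] simple-harmonic, h=-19: full span → s += -19 → s = 5.0000
seg 3 [106.9°–203°] cycloidal, h=23: full span → s += 23 → s = 28.0000
seg 4 [203°–263°] simple-harmonic, h=-12: θ=256.2° here. β=53.2, B=60. -12/2·(1 − cos(π·0.8867)) = -11.6237 → s = 16.3763
radial distance = base radius + s = 10 + 16.3763 = 26.3763

26.3763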